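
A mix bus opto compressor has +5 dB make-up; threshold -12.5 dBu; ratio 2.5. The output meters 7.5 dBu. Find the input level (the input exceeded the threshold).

Remove make-up: 7.5 − 5 = 2.5 dBu.
Post-compression overshoot = 2.5 − (-12.5) = 15 dB.
Undo the ratio: input overshoot = 15 × 2.5 = 37.5 dB, giving input = 25 dBu.

25 dBu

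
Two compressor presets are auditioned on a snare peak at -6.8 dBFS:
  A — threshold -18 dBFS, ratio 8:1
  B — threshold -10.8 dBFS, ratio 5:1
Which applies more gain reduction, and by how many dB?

A, by 6.6 dB

A: 11.2 dB over, compressed to 1.4 dB over, so 9.8 dB of GR.
B: 4 dB over, compressed to 0.8 dB over, so 3.2 dB of GR.
A applies 6.6 dB more gain reduction.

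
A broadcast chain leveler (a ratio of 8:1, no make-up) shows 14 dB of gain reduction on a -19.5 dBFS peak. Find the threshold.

Input is 16 dB above T (since output overshoot × R = input overshoot: (-33.5 − T)·8 = -19.5 − T gives T = -35.5 dBFS).
Check: -35.5 + (-19.5 − (-35.5))/8 = -35.5 + 2 = -33.5 dBFS. ✓

-35.5 dBFS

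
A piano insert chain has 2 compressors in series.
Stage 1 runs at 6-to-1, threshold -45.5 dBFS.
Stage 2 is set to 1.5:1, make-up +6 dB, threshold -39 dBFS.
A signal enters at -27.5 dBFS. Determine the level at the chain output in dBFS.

Stage 1: 18 dB above -45.5 dBFS, reduced 6:1 to 3 dB above → -42.5 dBFS.
Stage 2: below threshold (-42.5 ≤ -39); passes unchanged; make-up brings it to -36.5 dBFS.

-36.5 dBFS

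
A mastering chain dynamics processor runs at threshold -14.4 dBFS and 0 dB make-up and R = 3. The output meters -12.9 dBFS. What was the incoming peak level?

-9.9 dBFS

That's 1.5 dB above the -14.4 dBFS threshold.
Undo the ratio: input overshoot = 1.5 × 3 = 4.5 dB, giving input = -9.9 dBFS.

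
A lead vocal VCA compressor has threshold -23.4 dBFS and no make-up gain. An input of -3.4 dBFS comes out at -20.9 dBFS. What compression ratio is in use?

Input overshoot = -3.4 − (-23.4) = 20 dB; output overshoot = -20.9 − (-23.4) = 2.5 dB.
Ratio = 20 / 2.5 = 8.

8:1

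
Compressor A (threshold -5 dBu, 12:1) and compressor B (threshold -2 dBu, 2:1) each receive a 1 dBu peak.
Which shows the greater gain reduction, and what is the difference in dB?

A: 6 dB over, compressed to 0.5 dB over, so 5.5 dB of GR.
B: 3 dB over, compressed to 1.5 dB over, so 1.5 dB of GR.
Difference: 4 dB in favour of A.

A, by 4 dB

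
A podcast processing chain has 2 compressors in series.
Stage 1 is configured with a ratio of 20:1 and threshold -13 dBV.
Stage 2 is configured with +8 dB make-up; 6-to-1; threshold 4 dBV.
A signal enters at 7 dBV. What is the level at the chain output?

Stage 1: 7 dBV is 20 dB over -13 dBV; at 20:1 that becomes 1 dB over, giving -12 dBV.
Stage 2: -12 dBV ≤ 4 dBV, so stage 2 doesn't engage; make-up brings it to -4 dBV.

-4 dBV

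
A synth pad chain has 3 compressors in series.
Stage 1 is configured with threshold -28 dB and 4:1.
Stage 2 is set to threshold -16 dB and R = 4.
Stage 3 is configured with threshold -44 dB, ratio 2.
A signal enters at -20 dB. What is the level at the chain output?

-35 dB

Stage 1: 8 dB above -28 dB, reduced 4:1 to 2 dB above → -26 dB.
Stage 2: below threshold (-26 ≤ -16); passes unchanged; output -26 dB.
Stage 3: overshoot 18 dB → 18/2 = 9 dB → -35 dB.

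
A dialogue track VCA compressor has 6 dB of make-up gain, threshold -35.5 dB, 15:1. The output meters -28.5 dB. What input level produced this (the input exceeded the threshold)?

-20.5 dB

Stripping the +6 dB make-up gives -34.5 dB at the gain stage.
That's 1 dB above the -35.5 dB threshold.
Before 15:1 compression the overshoot was 1 × 15 = 15 dB, so input = -35.5 + 15 = -20.5 dB.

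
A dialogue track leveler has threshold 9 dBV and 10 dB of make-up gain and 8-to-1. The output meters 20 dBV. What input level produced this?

Stripping the +10 dB make-up gives 10 dBV at the gain stage.
That's 1 dB above the 9 dBV threshold.
Undo the ratio: input overshoot = 1 × 8 = 8 dB, giving input = 17 dBV.

17 dBV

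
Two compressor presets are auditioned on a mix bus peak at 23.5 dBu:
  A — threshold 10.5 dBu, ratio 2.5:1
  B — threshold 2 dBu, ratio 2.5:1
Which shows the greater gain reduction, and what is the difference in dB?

B, by 5.1 dB

A: overshoot 13 dB → output overshoot 5.2 dB → GR 7.8 dB.
B: overshoot 21.5 dB → output overshoot 8.6 dB → GR 12.9 dB.
B reduces 5.1 dB more.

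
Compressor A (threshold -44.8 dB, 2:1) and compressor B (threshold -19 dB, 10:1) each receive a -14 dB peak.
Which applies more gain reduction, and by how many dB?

A, by 10.9 dB

A: 30.8 dB over, compressed to 15.4 dB over, so 15.4 dB of GR.
B: 5 dB over, compressed to 0.5 dB over, so 4.5 dB of GR.
A reduces 10.9 dB more.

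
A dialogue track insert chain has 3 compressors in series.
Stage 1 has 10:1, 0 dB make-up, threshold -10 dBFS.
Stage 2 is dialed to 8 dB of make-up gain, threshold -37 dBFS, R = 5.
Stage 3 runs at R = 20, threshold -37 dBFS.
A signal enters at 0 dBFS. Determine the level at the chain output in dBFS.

-36.32 dBFS

Stage 1: 0 dBFS is 10 dB over -10 dBFS; at 10:1 that becomes 1 dB over, giving -9 dBFS.
Stage 2: overshoot 28 dB → 28/5 = 5.6 dB → -31.4 dBFS; +8 dB make-up → -23.4 dBFS.
Stage 3: overshoot 13.6 dB → 13.6/20 = 0.68 dB → -36.32 dBFS.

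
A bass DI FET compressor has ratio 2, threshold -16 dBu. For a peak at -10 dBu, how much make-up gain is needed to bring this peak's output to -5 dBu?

Overshoot 6 dB → 6/2 = 3 dB after compression, so the compressed level is -16 + 3 = -13 dBu.
Make-up = target − compressed = -5 − (-13) = 8 dB.

8 dB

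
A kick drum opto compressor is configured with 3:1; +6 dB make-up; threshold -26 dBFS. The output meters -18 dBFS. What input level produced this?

Before make-up, the level was -18 − 6 = -24 dBFS.
The compressed level sits -24 − (-26) = 2 dB over threshold.
Undo the ratio: input overshoot = 2 × 3 = 6 dB, giving input = -20 dBFS.

-20 dBFS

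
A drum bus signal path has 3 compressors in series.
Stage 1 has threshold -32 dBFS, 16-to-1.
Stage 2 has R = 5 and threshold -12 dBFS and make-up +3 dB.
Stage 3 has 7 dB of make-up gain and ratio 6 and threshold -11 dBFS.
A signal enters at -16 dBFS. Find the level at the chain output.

Stage 1: -16 dBFS is 16 dB over -32 dBFS; at 16:1 that becomes 1 dB over, giving -31 dBFS.
Stage 2: -31 dBFS is at or below the -12 dBFS threshold — no compression; make-up brings it to -28 dBFS.
Stage 3: -28 dBFS ≤ -11 dBFS, so stage 3 doesn't engage; make-up brings it to -21 dBFS.

-21 dBFS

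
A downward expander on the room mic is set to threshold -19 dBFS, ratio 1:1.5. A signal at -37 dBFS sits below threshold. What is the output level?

Below threshold, a 1:1.5 expander applies gain = (1.5−1)×(T − x) of attenuation.
(1.5−1) × 18 = 9 dB, so output = -37 − 9 = -46 dBFS.

-46 dBFS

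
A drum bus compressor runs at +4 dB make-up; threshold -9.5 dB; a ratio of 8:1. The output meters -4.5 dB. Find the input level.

Before make-up, the level was -4.5 − 4 = -8.5 dB.
The compressed level sits -8.5 − (-9.5) = 1 dB over threshold.
Input overshoot = R × output overshoot = 8 dB → input = -9.5 + 8 = -1.5 dB.

-1.5 dB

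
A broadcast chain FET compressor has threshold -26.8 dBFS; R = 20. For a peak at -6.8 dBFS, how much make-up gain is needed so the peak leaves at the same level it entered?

Overshoot 20 dB → 20/20 = 1 dB after compression, so the compressed level is -26.8 + 1 = -25.8 dBFS.
Make-up = target − compressed = -6.8 − (-25.8) = 19 dB.

19 dB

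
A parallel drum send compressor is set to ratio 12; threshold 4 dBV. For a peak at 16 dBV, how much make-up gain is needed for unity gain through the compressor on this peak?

Overshoot 12 dB → 12/12 = 1 dB after compression, so the compressed level is 4 + 1 = 5 dBV.
Make-up = target − compressed = 16 − 5 = 11 dB.

11 dB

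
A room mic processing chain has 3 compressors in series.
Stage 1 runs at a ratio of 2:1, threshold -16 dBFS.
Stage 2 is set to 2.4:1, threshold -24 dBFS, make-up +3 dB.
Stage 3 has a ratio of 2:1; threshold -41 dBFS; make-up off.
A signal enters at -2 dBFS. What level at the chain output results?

Stage 1: overshoot 14 dB → 14/2 = 7 dB → -9 dBFS.
Stage 2: overshoot 15 dB → 15/2.4 = 6.25 dB → -17.75 dBFS; +3 dB make-up → -14.75 dBFS.
Stage 3: 26.25 dB above -41 dBFS, reduced 2:1 to 13.125 dB above → -27.875 dBFS.

-27.875 dBFS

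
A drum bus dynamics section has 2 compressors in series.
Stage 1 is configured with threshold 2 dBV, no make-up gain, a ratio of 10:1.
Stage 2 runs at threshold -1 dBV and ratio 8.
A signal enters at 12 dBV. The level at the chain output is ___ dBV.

-0.5 dBV

Stage 1: 12 dBV is 10 dB over 2 dBV; at 10:1 that becomes 1 dB over, giving 3 dBV.
Stage 2: overshoot 4 dB → 4/8 = 0.5 dB → -0.5 dBV.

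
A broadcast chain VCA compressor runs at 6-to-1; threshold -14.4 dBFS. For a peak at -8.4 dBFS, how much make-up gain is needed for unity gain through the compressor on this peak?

5 dB

Overshoot 6 dB → 6/6 = 1 dB after compression, so the compressed level is -14.4 + 1 = -13.4 dBFS.
Make-up = target − compressed = -8.4 − (-13.4) = 5 dB.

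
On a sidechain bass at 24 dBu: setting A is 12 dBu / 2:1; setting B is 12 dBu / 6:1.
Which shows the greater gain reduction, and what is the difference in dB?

A: GR = 12 − 12/2 = 6 dB.
B: GR = 12 − 12/6 = 10 dB.
Difference: 4 dB in favour of B.

B, by 4 dB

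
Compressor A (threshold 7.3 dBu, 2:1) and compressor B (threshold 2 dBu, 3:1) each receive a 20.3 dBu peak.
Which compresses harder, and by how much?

B, by 5.7 dB

A: 13 dB over, compressed to 6.5 dB over, so 6.5 dB of GR.
B: 18.3 dB over, compressed to 6.1 dB over, so 12.2 dB of GR.
B applies 5.7 dB more gain reduction.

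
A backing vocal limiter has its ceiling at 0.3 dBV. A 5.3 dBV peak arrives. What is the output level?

The limiter clamps the peak to its 0.3 dBV ceiling.

0.3 dBV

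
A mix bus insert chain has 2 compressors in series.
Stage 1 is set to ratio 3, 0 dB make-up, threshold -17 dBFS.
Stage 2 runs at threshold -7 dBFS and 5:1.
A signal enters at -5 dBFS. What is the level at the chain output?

Stage 1: overshoot 12 dB → 12/3 = 4 dB → -13 dBFS.
Stage 2: -13 dBFS is at or below the -7 dBFS threshold — no compression; output -13 dBFS.

-13 dBFS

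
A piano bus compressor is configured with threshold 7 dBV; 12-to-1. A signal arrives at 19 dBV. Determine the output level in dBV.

8 dBV

19 dBV sits 12 dB over threshold.
The 12 dB excess becomes 1 dB after 12:1 reduction.
So the level is 7 + 1 = 8 dBV.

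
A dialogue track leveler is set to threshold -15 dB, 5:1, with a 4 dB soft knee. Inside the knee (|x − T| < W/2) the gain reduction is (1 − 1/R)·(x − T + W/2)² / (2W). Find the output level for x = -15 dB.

x − T + W/2 = -15 − (-15) + 2 = 2.
GR = (1 − 1/5) × 2² / 8 = 0.8 × 4 / 8 = 0.4 dB.
Output = -15 − 0.4 = -15.4 dB.

-15.4 dB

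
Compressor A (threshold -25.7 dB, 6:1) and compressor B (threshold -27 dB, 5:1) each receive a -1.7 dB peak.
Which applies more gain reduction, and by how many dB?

B, by 0.24 dB

A: GR = 24 − 24/6 = 20 dB.
B: GR = 25.3 − 25.3/5 = 20.24 dB.
Difference: 0.24 dB in favour of B.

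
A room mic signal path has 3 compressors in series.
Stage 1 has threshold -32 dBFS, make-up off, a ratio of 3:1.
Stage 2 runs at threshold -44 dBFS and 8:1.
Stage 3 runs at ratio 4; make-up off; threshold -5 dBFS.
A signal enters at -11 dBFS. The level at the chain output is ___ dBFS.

Stage 1: -11 dBFS is 21 dB over -32 dBFS; at 3:1 that becomes 7 dB over, giving -25 dBFS.
Stage 2: -25 dBFS is 19 dB over -44 dBFS; at 8:1 that becomes 2.375 dB over, giving -41.625 dBFS.
Stage 3: -41.625 dBFS is at or below the -5 dBFS threshold — no compression; output -41.625 dBFS.

-41.625 dBFS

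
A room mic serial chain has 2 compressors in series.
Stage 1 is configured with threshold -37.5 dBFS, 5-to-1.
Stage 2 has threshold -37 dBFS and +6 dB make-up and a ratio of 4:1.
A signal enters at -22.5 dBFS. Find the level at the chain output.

-30.375 dBFS

Stage 1: -22.5 dBFS is 15 dB over -37.5 dBFS; at 5:1 that becomes 3 dB over, giving -34.5 dBFS.
Stage 2: overshoot 2.5 dB → 2.5/4 = 0.625 dB → -36.375 dBFS; +6 dB make-up → -30.375 dBFS.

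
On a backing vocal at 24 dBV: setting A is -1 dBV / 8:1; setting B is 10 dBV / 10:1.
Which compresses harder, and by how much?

A, by 9.275 dB

A: GR = 25 − 25/8 = 21.875 dB.
B: GR = 14 − 14/10 = 12.6 dB.
Difference: 9.275 dB in favour of A.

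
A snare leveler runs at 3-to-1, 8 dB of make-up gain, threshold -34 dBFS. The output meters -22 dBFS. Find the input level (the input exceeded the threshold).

Before make-up, the level was -22 − 8 = -30 dBFS.
That's 4 dB above the -34 dBFS threshold.
Undo the ratio: input overshoot = 4 × 3 = 12 dB, giving input = -22 dBFS.

-22 dBFS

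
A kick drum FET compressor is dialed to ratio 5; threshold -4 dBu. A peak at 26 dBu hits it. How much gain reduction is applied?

26 dBu exceeds the threshold by 30 dB.
A 5:1 ratio leaves 6 dB of that excess.
Gain reduction = 30 − 6 = 24 dB.

24 dB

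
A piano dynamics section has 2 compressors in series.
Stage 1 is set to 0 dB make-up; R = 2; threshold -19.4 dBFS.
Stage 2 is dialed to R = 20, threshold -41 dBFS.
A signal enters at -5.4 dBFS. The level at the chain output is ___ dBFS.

-39.57 dBFS

Stage 1: -5.4 dBFS is 14 dB over -19.4 dBFS; at 2:1 that becomes 7 dB over, giving -12.4 dBFS.
Stage 2: overshoot 28.6 dB → 28.6/20 = 1.43 dB → -39.57 dBFS.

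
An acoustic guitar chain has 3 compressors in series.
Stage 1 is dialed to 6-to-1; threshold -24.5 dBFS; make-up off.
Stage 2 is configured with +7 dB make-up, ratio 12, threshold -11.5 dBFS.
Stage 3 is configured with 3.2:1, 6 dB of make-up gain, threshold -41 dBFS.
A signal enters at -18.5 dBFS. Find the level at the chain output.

Stage 1: 6 dB above -24.5 dBFS, reduced 6:1 to 1 dB above → -23.5 dBFS.
Stage 2: below threshold (-23.5 ≤ -11.5); passes unchanged; make-up brings it to -16.5 dBFS.
Stage 3: overshoot 24.5 dB → 24.5/3.2 = 7.65625 dB → -33.34375 dBFS; +6 dB make-up → -27.34375 dBFS.

-27.34375 dBFS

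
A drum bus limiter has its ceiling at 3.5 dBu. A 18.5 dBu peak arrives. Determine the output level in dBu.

3.5 dBu

At ∞:1, everything above 3.5 dBu is held at the ceiling.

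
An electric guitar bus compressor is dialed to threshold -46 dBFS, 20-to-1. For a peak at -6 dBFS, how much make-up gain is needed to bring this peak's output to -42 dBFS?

2 dB

The peak compresses to -46 + 40/20 = -44 dBFS.
To reach -42 dBFS requires -42 − (-44) = 2 dB of make-up.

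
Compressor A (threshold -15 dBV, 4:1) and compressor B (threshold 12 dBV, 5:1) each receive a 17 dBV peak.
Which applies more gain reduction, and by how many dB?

A: GR = 32 − 32/4 = 24 dB.
B: GR = 5 − 5/5 = 4 dB.
A reduces 20 dB more.

A, by 20 dB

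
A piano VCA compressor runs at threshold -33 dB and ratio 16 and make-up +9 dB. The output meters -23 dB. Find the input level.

-17 dB

Remove make-up: -23 − 9 = -32 dB.
The compressed level sits -32 − (-33) = 1 dB over threshold.
Undo the ratio: input overshoot = 1 × 16 = 16 dB, giving input = -17 dB.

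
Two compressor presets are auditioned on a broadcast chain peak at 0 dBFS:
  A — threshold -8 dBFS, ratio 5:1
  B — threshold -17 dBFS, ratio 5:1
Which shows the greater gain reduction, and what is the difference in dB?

A: GR = 8 − 8/5 = 6.4 dB.
B: GR = 17 − 17/5 = 13.6 dB.
Difference: 7.2 dB in favour of B.

B, by 7.2 dB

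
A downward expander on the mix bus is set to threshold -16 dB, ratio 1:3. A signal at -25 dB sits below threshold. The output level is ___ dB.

The input is 9 dB below the -16 dB threshold.
A 1:3 expander multiplies undershoot by 3: 9 × 3 = 27 dB below threshold.
Output = -16 − 27 = -43 dB.

-43 dB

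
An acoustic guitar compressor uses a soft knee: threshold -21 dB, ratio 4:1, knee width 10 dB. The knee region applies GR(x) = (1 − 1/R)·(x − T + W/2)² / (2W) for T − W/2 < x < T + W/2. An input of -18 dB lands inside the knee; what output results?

-20.4 dB

x − T + W/2 = -18 − (-21) + 5 = 8.
GR = (1 − 1/4) × 8² / 20 = 0.75 × 64 / 20 = 2.4 dB.
Output = -18 − 2.4 = -20.4 dB.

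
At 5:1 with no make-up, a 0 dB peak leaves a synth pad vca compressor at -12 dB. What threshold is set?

Input is 15 dB above T (since output overshoot × R = input overshoot: (-12 − T)·5 = 0 − T gives T = -15 dB).
Check: -15 + (0 − (-15))/5 = -15 + 3 = -12 dB. ✓

-15 dB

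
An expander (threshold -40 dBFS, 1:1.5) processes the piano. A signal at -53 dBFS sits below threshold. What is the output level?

-59.5 dBFS

Below threshold, a 1:1.5 expander applies gain = (1.5−1)×(T − x) of attenuation.
(1.5−1) × 13 = 6.5 dB, so output = -53 − 6.5 = -59.5 dBFS.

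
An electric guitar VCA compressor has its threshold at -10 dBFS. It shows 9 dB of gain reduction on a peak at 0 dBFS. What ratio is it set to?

Input overshoot = 0 − (-10) = 10 dB.
Output overshoot = 10 − 9 = 1 dB.
Ratio = input overshoot / output overshoot = 10 / 1 = 10.

10:1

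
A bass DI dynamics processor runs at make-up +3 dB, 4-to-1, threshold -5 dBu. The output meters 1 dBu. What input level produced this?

Remove make-up: 1 − 3 = -2 dBu.
Post-compression overshoot = -2 − (-5) = 3 dB.
Before 4:1 compression the overshoot was 3 × 4 = 12 dB, so input = -5 + 12 = 7 dBu.

7 dBu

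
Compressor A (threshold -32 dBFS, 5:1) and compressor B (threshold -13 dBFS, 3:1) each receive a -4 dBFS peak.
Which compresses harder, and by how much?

A: overshoot 28 dB → output overshoot 5.6 dB → GR 22.4 dB.
B: overshoot 9 dB → output overshoot 3 dB → GR 6 dB.
Difference: 16.4 dB in favour of A.

A, by 16.4 dB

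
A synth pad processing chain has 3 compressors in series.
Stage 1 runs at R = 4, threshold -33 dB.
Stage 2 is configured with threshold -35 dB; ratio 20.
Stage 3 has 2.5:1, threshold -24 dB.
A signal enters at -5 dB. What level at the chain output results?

-34.55 dB

Stage 1: overshoot 28 dB → 28/4 = 7 dB → -26 dB.
Stage 2: 9 dB above -35 dB, reduced 20:1 to 0.45 dB above → -34.55 dB.
Stage 3: -34.55 dB ≤ -24 dB, so stage 3 doesn't engage; output -34.55 dB.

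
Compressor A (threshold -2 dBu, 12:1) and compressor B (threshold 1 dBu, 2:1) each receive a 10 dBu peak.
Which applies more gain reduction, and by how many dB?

A, by 6.5 dB

A: overshoot 12 dB → output overshoot 1 dB → GR 11 dB.
B: overshoot 9 dB → output overshoot 4.5 dB → GR 4.5 dB.
Difference: 6.5 dB in favour of A.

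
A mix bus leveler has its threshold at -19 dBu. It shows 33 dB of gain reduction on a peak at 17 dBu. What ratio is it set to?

Input overshoot = 17 − (-19) = 36 dB.
Output overshoot = 36 − 33 = 3 dB.
Ratio = input overshoot / output overshoot = 36 / 3 = 12.

12:1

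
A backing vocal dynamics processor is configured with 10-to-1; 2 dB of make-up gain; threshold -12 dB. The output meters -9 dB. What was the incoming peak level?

Before make-up, the level was -9 − 2 = -11 dB.
Post-compression overshoot = -11 − (-12) = 1 dB.
Input overshoot = R × output overshoot = 10 dB → input = -12 + 10 = -2 dB.

-2 dB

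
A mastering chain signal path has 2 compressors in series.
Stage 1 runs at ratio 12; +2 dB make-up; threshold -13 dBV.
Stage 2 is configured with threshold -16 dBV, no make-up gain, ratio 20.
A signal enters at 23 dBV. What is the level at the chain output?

Stage 1: 36 dB above -13 dBV, reduced 12:1 to 3 dB above → -10 dBV; +2 dB make-up → -8 dBV.
Stage 2: -8 dBV is 8 dB over -16 dBV; at 20:1 that becomes 0.4 dB over, giving -15.6 dBV.

-15.6 dBV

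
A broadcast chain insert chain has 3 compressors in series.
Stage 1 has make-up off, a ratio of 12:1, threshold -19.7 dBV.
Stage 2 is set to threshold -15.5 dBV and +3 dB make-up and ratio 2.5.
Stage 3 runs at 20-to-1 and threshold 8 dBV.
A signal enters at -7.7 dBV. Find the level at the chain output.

-15.7 dBV

Stage 1: -7.7 dBV is 12 dB over -19.7 dBV; at 12:1 that becomes 1 dB over, giving -18.7 dBV.
Stage 2: -18.7 dBV ≤ -15.5 dBV, so stage 2 doesn't engage; make-up brings it to -15.7 dBV.
Stage 3: -15.7 dBV is at or below the 8 dBV threshold — no compression; output -15.7 dBV.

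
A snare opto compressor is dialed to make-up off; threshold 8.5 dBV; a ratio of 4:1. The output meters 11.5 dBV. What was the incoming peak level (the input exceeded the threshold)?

The compressed level sits 11.5 − 8.5 = 3 dB over threshold.
Undo the ratio: input overshoot = 3 × 4 = 12 dB, giving input = 20.5 dBV.

20.5 dBV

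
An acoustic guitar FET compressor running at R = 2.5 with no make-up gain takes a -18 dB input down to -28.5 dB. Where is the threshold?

-35.5 dB

Input is 17.5 dB above T (since output overshoot × R = input overshoot: (-28.5 − T)·2.5 = -18 − T gives T = -35.5 dB).
Check: -35.5 + (-18 − (-35.5))/2.5 = -35.5 + 7 = -28.5 dB. ✓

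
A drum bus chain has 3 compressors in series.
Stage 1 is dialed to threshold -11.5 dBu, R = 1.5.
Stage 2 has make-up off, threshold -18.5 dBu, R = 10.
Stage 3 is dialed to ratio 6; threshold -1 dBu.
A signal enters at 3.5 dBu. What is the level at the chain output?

Stage 1: 3.5 dBu is 15 dB over -11.5 dBu; at 1.5:1 that becomes 10 dB over, giving -1.5 dBu.
Stage 2: -1.5 dBu is 17 dB over -18.5 dBu; at 10:1 that becomes 1.7 dB over, giving -16.8 dBu.
Stage 3: -16.8 dBu is at or below the -1 dBu threshold — no compression; output -16.8 dBu.

-16.8 dBu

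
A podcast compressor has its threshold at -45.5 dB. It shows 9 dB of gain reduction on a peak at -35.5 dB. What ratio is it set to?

10:1

Input overshoot = -35.5 − (-45.5) = 10 dB.
Output overshoot = 10 − 9 = 1 dB.
Ratio = input overshoot / output overshoot = 10 / 1 = 10.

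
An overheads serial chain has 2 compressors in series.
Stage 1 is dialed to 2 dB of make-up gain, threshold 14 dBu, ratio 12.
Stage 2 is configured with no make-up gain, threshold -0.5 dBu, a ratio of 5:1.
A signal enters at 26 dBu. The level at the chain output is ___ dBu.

Stage 1: 12 dB above 14 dBu, reduced 12:1 to 1 dB above → 15 dBu; +2 dB make-up → 17 dBu.
Stage 2: 17.5 dB above -0.5 dBu, reduced 5:1 to 3.5 dB above → 3 dBu.

3 dBu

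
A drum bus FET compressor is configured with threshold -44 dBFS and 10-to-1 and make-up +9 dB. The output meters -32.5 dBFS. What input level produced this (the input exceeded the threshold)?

-19 dBFS

Before make-up, the level was -32.5 − 9 = -41.5 dBFS.
The compressed level sits -41.5 − (-44) = 2.5 dB over threshold.
Undo the ratio: input overshoot = 2.5 × 10 = 25 dB, giving input = -19 dBFS.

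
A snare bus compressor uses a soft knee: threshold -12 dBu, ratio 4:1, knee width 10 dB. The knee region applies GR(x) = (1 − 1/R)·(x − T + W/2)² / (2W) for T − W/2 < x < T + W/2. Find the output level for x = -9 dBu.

x − T + W/2 = -9 − (-12) + 5 = 8.
GR = (1 − 1/4) × 8² / 20 = 0.75 × 64 / 20 = 2.4 dB.
Output = -9 − 2.4 = -11.4 dBu.

-11.4 dBu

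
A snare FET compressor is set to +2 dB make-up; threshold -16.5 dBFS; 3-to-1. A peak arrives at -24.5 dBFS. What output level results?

-24.5 dBFS is 8 dB below the -16.5 dBFS threshold, so no gain reduction is applied.
Make-up gain adds 2 dB: -24.5 + 2 = -22.5 dBFS.

-22.5 dBFS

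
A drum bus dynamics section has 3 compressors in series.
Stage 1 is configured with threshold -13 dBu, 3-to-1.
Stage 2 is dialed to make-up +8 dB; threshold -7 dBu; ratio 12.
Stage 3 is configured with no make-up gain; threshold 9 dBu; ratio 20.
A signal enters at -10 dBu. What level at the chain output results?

-4 dBu

Stage 1: 3 dB above -13 dBu, reduced 3:1 to 1 dB above → -12 dBu.
Stage 2: -12 dBu ≤ -7 dBu, so stage 2 doesn't engage; make-up brings it to -4 dBu.
Stage 3: -4 dBu is at or below the 9 dBu threshold — no compression; output -4 dBu.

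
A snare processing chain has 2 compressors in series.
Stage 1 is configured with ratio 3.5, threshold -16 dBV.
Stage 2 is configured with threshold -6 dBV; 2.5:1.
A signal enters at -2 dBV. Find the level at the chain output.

-12 dBV

Stage 1: 14 dB above -16 dBV, reduced 3.5:1 to 4 dB above → -12 dBV.
Stage 2: below threshold (-12 ≤ -6); passes unchanged; output -12 dBV.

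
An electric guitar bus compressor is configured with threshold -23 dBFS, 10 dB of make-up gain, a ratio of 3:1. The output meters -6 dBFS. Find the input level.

Before make-up, the level was -6 − 10 = -16 dBFS.
Post-compression overshoot = -16 − (-23) = 7 dB.
Before 3:1 compression the overshoot was 7 × 3 = 21 dB, so input = -23 + 21 = -2 dBFS.

-2 dBFS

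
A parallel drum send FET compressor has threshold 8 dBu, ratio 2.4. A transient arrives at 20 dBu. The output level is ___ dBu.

13 dBu

Overshoot: 20 − 8 = 12 dB.
2.4:1 compression reduces that to 12/2.4 = 5 dB over.
That puts the output at 13 dBu.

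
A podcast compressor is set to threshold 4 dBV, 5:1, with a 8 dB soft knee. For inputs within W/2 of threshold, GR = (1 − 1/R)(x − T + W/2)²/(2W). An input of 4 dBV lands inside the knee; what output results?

3.2 dBV

x − T + W/2 = 4 − 4 + 4 = 4.
GR = (1 − 1/5) × 4² / 16 = 0.8 × 16 / 16 = 0.8 dB.
Output = 4 − 0.8 = 3.2 dBV.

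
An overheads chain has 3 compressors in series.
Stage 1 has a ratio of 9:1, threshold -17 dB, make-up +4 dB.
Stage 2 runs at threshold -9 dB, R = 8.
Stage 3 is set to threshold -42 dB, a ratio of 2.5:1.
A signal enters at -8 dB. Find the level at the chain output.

Stage 1: -8 dB is 9 dB over -17 dB; at 9:1 that becomes 1 dB over, giving -16 dB; +4 dB make-up → -12 dB.
Stage 2: -12 dB is at or below the -9 dB threshold — no compression; output -12 dB.
Stage 3: overshoot 30 dB → 30/2.5 = 12 dB → -30 dB.

-30 dB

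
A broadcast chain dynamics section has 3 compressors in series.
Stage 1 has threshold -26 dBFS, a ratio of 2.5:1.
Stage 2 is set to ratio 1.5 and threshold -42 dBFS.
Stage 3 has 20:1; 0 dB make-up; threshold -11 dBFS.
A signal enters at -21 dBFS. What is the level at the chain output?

-30 dBFS

Stage 1: overshoot 5 dB → 5/2.5 = 2 dB → -24 dBFS.
Stage 2: 18 dB above -42 dBFS, reduced 1.5:1 to 12 dB above → -30 dBFS.
Stage 3: -30 dBFS ≤ -11 dBFS, so stage 3 doesn't engage; output -30 dBFS.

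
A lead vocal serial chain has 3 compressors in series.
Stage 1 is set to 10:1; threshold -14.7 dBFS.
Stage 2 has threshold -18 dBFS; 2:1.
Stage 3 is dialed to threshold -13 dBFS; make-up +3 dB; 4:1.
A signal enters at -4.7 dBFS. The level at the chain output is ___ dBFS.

-12.85 dBFS

Stage 1: -4.7 dBFS is 10 dB over -14.7 dBFS; at 10:1 that becomes 1 dB over, giving -13.7 dBFS.
Stage 2: overshoot 4.3 dB → 4.3/2 = 2.15 dB → -15.85 dBFS.
Stage 3: below threshold (-15.85 ≤ -13); passes unchanged; make-up brings it to -12.85 dBFS.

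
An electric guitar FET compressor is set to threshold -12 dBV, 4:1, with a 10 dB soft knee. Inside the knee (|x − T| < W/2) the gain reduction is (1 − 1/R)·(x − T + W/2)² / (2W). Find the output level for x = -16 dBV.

-16.0375 dBV

x − T + W/2 = -16 − (-12) + 5 = 1.
GR = (1 − 1/4) × 1² / 20 = 0.75 × 1 / 20 = 0.0375 dB.
Output = -16 − 0.0375 = -16.0375 dBV.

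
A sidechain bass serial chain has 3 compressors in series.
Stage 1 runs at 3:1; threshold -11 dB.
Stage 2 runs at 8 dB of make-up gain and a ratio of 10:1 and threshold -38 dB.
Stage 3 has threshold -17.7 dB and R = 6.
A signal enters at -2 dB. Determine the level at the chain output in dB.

Stage 1: -2 dB is 9 dB over -11 dB; at 3:1 that becomes 3 dB over, giving -8 dB.
Stage 2: -8 dB is 30 dB over -38 dB; at 10:1 that becomes 3 dB over, giving -35 dB; +8 dB make-up → -27 dB.
Stage 3: -27 dB is at or below the -17.7 dB threshold — no compression; output -27 dB.

-27 dB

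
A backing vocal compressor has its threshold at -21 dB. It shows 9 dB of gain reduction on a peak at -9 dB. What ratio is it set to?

Input overshoot = -9 − (-21) = 12 dB.
Output overshoot = 12 − 9 = 3 dB.
Ratio = input overshoot / output overshoot = 12 / 3 = 4.

4:1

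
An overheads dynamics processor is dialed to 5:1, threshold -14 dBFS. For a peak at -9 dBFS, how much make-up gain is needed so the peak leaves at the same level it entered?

The peak compresses to -14 + 5/5 = -13 dBFS.
To reach -9 dBFS requires -9 − (-13) = 4 dB of make-up.

4 dB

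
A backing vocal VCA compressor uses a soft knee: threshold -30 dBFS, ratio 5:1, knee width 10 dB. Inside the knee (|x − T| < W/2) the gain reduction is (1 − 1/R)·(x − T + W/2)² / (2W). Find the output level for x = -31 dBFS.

x − T + W/2 = -31 − (-30) + 5 = 4.
GR = (1 − 1/5) × 4² / 20 = 0.8 × 16 / 20 = 0.64 dB.
Output = -31 − 0.64 = -31.64 dBFS.

-31.64 dBFS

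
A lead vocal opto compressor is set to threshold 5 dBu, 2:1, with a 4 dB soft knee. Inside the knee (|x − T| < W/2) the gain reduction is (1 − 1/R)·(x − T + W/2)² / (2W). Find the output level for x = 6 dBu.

5.4375 dBu

x − T + W/2 = 6 − 5 + 2 = 3.
GR = (1 − 1/2) × 3² / 8 = 0.5 × 9 / 8 = 0.5625 dB.
Output = 6 − 0.5625 = 5.4375 dBu.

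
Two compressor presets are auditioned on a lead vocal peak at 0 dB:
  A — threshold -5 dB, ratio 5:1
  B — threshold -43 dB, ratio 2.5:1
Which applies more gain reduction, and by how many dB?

B, by 21.8 dB

A: GR = 5 − 5/5 = 4 dB.
B: GR = 43 − 43/2.5 = 25.8 dB.
B reduces 21.8 dB more.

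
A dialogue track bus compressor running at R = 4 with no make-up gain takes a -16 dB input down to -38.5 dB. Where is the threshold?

-46 dB

Input is 30 dB above T (since output overshoot × R = input overshoot: (-38.5 − T)·4 = -16 − T gives T = -46 dB).
Check: -46 + (-16 − (-46))/4 = -46 + 7.5 = -38.5 dB. ✓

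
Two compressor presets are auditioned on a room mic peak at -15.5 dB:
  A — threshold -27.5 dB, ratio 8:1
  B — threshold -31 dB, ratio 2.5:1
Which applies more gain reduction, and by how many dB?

A: overshoot 12 dB → output overshoot 1.5 dB → GR 10.5 dB.
B: overshoot 15.5 dB → output overshoot 6.2 dB → GR 9.3 dB.
A reduces 1.2 dB more.

A, by 1.2 dB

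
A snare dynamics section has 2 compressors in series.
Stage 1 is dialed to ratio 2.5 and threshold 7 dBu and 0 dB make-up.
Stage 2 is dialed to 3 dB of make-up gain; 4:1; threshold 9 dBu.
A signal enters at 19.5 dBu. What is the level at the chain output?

12.75 dBu

Stage 1: 19.5 dBu is 12.5 dB over 7 dBu; at 2.5:1 that becomes 5 dB over, giving 12 dBu.
Stage 2: 12 dBu is 3 dB over 9 dBu; at 4:1 that becomes 0.75 dB over, giving 9.75 dBu; +3 dB make-up → 12.75 dBu.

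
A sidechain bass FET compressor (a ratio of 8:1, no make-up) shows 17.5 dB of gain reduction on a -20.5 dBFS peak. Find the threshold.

-40.5 dBFS

Let T be the threshold. Output overshoot = (input overshoot)/R, so -38 − T = (-20.5 − T)/8.
8·(-38 − T) = -20.5 − T → 7·T = -304 − (-20.5) = -283.5.
T = -283.5/7 = -40.5 dBFS.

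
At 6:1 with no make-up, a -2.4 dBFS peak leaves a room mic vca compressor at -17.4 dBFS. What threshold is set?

-20.4 dBFS

Gain reduction = -2.4 − (-17.4) = 15 dB; output overshoot = GR / (R − 1) = 15 / 5 = 3 dB.
Threshold = output − output overshoot = -17.4 − 3 = -20.4 dBFS.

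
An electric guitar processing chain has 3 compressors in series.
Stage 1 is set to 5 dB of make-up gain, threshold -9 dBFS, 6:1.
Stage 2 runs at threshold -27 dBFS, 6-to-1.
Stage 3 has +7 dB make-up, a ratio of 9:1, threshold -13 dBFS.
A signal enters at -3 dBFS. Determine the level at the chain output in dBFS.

-16 dBFS

Stage 1: 6 dB above -9 dBFS, reduced 6:1 to 1 dB above → -8 dBFS; +5 dB make-up → -3 dBFS.
Stage 2: overshoot 24 dB → 24/6 = 4 dB → -23 dBFS.
Stage 3: below threshold (-23 ≤ -13); passes unchanged; make-up brings it to -16 dBFS.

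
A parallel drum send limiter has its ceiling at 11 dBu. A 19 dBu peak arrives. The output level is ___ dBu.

At ∞:1, everything above 11 dBu is held at the ceiling.

11 dBu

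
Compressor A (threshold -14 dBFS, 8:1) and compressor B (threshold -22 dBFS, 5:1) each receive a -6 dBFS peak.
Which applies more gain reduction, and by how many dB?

A: GR = 8 − 8/8 = 7 dB.
B: GR = 16 − 16/5 = 12.8 dB.
B applies 5.8 dB more gain reduction.

B, by 5.8 dB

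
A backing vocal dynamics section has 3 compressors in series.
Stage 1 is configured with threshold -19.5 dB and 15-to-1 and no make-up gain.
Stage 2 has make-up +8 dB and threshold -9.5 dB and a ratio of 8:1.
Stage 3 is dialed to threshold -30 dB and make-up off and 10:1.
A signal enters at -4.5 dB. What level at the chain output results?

-28.05 dB

Stage 1: -4.5 dB is 15 dB over -19.5 dB; at 15:1 that becomes 1 dB over, giving -18.5 dB.
Stage 2: below threshold (-18.5 ≤ -9.5); passes unchanged; make-up brings it to -10.5 dB.
Stage 3: overshoot 19.5 dB → 19.5/10 = 1.95 dB → -28.05 dB.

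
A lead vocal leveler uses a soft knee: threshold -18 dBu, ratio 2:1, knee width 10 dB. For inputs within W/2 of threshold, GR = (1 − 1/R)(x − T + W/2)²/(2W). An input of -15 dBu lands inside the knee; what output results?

x − T + W/2 = -15 − (-18) + 5 = 8.
GR = (1 − 1/2) × 8² / 20 = 0.5 × 64 / 20 = 1.6 dB.
Output = -15 − 1.6 = -16.6 dBu.

-16.6 dBu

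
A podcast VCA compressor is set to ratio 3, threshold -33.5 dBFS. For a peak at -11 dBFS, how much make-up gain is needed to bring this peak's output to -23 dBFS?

The peak compresses to -33.5 + 22.5/3 = -26 dBFS.
To reach -23 dBFS requires -23 − (-26) = 3 dB of make-up.

3 dB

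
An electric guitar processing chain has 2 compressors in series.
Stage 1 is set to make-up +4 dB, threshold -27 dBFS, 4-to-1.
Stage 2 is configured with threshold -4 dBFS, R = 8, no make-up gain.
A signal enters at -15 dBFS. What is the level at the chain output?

-20 dBFS

Stage 1: overshoot 12 dB → 12/4 = 3 dB → -24 dBFS; +4 dB make-up → -20 dBFS.
Stage 2: -20 dBFS is at or below the -4 dBFS threshold — no compression; output -20 dBFS.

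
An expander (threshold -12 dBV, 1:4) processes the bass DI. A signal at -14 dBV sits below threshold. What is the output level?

-20 dBV

The input is 2 dB below the -12 dBV threshold.
A 1:4 expander multiplies undershoot by 4: 2 × 4 = 8 dB below threshold.
Output = -12 − 8 = -20 dBV.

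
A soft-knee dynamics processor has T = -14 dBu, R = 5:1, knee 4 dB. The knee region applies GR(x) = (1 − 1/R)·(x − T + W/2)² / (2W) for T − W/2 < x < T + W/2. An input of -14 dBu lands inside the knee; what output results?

-14.4 dBu

x − T + W/2 = -14 − (-14) + 2 = 2.
GR = (1 − 1/5) × 2² / 8 = 0.8 × 4 / 8 = 0.4 dB.
Output = -14 − 0.4 = -14.4 dBu.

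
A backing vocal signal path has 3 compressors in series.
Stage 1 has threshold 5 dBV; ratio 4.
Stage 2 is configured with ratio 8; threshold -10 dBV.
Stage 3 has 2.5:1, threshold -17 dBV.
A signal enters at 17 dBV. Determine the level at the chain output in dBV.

-13.3 dBV

Stage 1: 12 dB above 5 dBV, reduced 4:1 to 3 dB above → 8 dBV.
Stage 2: 8 dBV is 18 dB over -10 dBV; at 8:1 that becomes 2.25 dB over, giving -7.75 dBV.
Stage 3: overshoot 9.25 dB → 9.25/2.5 = 3.7 dB → -13.3 dBV.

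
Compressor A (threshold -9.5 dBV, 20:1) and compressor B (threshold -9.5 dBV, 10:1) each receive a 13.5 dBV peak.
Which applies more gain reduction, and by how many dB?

A: GR = 23 − 23/20 = 21.85 dB.
B: GR = 23 − 23/10 = 20.7 dB.
Difference: 1.15 dB in favour of A.

A, by 1.15 dB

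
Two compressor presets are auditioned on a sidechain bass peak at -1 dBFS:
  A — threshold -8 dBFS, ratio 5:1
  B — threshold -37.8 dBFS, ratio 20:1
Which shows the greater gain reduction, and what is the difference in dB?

A: overshoot 7 dB → output overshoot 1.4 dB → GR 5.6 dB.
B: overshoot 36.8 dB → output overshoot 1.84 dB → GR 34.96 dB.
B reduces 29.36 dB more.

B, by 29.36 dB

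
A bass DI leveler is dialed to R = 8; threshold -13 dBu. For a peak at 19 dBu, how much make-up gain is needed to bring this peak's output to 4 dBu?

13 dB

Without make-up, output = threshold + overshoot/8 = -13 + 4 = -9 dBu.
Gap to target: 13 dB.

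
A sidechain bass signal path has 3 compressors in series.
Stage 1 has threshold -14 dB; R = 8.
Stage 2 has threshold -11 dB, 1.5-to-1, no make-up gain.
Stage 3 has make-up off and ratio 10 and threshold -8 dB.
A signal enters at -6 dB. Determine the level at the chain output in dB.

-13 dB

Stage 1: 8 dB above -14 dB, reduced 8:1 to 1 dB above → -13 dB.
Stage 2: -13 dB is at or below the -11 dB threshold — no compression; output -13 dB.
Stage 3: -13 dB is at or below the -8 dB threshold — no compression; output -13 dB.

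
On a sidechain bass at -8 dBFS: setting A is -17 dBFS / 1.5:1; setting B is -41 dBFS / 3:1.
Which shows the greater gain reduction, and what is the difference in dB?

A: 9 dB over, compressed to 6 dB over, so 3 dB of GR.
B: 33 dB over, compressed to 11 dB over, so 22 dB of GR.
B applies 19 dB more gain reduction.

B, by 19 dB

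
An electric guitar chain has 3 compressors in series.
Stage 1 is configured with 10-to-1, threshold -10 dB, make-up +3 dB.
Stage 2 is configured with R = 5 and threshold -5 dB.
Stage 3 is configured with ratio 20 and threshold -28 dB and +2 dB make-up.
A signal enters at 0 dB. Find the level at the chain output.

Stage 1: overshoot 10 dB → 10/10 = 1 dB → -9 dB; +3 dB make-up → -6 dB.
Stage 2: -6 dB is at or below the -5 dB threshold — no compression; output -6 dB.
Stage 3: -6 dB is 22 dB over -28 dB; at 20:1 that becomes 1.1 dB over, giving -26.9 dB; +2 dB make-up → -24.9 dB.

-24.9 dB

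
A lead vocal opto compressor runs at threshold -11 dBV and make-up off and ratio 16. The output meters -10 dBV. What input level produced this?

The compressed level sits -10 − (-11) = 1 dB over threshold.
Before 16:1 compression the overshoot was 1 × 16 = 16 dB, so input = -11 + 16 = 5 dBV.

5 dBV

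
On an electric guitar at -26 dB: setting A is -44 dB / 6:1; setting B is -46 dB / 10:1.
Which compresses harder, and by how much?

A: 18 dB over, compressed to 3 dB over, so 15 dB of GR.
B: 20 dB over, compressed to 2 dB over, so 18 dB of GR.
B reduces 3 dB more.

B, by 3 dB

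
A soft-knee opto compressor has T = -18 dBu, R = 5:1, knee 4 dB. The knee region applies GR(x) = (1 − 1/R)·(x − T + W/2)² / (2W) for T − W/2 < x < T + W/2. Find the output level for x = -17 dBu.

x − T + W/2 = -17 − (-18) + 2 = 3.
GR = (1 − 1/5) × 3² / 8 = 0.8 × 9 / 8 = 0.9 dB.
Output = -17 − 0.9 = -17.9 dBu.

-17.9 dBu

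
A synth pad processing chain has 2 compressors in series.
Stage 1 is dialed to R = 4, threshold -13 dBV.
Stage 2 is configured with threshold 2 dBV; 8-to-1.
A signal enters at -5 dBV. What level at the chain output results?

Stage 1: overshoot 8 dB → 8/4 = 2 dB → -11 dBV.
Stage 2: -11 dBV is at or below the 2 dBV threshold — no compression; output -11 dBV.

-11 dBV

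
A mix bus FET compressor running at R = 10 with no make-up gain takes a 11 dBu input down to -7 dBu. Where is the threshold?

-9 dBu

Let T be the threshold. Output overshoot = (input overshoot)/R, so -7 − T = (11 − T)/10.
10·(-7 − T) = 11 − T → 9·T = -70 − 11 = -81.
T = -81/9 = -9 dBu.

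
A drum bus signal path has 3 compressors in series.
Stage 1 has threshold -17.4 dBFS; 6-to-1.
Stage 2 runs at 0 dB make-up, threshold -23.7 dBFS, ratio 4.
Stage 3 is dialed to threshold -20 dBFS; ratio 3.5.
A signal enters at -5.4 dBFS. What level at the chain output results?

Stage 1: -5.4 dBFS is 12 dB over -17.4 dBFS; at 6:1 that becomes 2 dB over, giving -15.4 dBFS.
Stage 2: overshoot 8.3 dB → 8.3/4 = 2.075 dB → -21.625 dBFS.
Stage 3: below threshold (-21.625 ≤ -20); passes unchanged; output -21.625 dBFS.

-21.625 dBFS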